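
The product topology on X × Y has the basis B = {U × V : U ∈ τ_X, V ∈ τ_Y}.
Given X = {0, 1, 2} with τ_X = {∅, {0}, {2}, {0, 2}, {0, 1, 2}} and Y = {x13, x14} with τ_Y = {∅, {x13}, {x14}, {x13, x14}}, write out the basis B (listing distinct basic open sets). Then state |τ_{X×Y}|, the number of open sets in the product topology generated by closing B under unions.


Basis B = {∅ × ∅, {0} × {x13}, {0} × {x14}, {2} × {x13}, {2} × {x14}, {0} × {x13, x14}, {0, 2} × {x13}, {0, 2} × {x14}, {2} × {x13, x14}, {0, 1, 2} × {x13}, {0, 1, 2} × {x14}, {0, 2} × {x13, x14}, {0, 1, 2} × {x13, x14}}; |τ_{X×Y}| = 25.

Enumerate products U × V with U ∈ τ_X, V ∈ τ_Y (deduplicated):
  ∅ × ∅ = {} (∅)
  {0} × {x13} = {(0,x13)}
  {0} × {x14} = {(0,x14)}
  {2} × {x13} = {(2,x13)}
  {2} × {x14} = {(2,x14)}
  {0} × {x13, x14} = {(0,x13), (0,x14)}
  {0, 2} × {x13} = {(0,x13), (2,x13)}
  {0, 2} × {x14} = {(0,x14), (2,x14)}
  {2} × {x13, x14} = {(2,x13), (2,x14)}
  {0, 1, 2} × {x13} = {(0,x13), (1,x13), (2,x13)}
  {0, 1, 2} × {x14} = {(0,x14), (1,x14), (2,x14)}
  {0, 2} × {x13, x14} = {(0,x13), (0,x14), (2,x13), (2,x14)}
  {0, 1, 2} × {x13, x14} = {(0,x13), (0,x14), (1,x13), (1,x14), (2,x13), (2,x14)}
These 13 distinct sets form the basis B.
Close under arbitrary unions to get τ_{X×Y}; counting gives |τ_{X×Y}| = 25.


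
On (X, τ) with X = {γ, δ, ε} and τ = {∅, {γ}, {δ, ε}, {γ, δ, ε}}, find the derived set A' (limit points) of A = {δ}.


A' = {ε}

For each x ∈ X, list the open sets U ∈ τ with x ∈ U, then check whether U ∩ (A ∖ {x}) ≠ ∅ for every such U.
  x = γ: open {γ} ∋ x has {γ} ∩ (A ∖ {γ}) = ∅, so x is NOT a limit point.
  x = δ: open {δ, ε} ∋ x has {δ, ε} ∩ (A ∖ {δ}) = ∅, so x is NOT a limit point.
  x = ε: opens ∋ x are {δ, ε}, {γ, δ, ε}; each meets A ∖ {ε}, so x IS a limit point.
Collecting: A' = {ε}.


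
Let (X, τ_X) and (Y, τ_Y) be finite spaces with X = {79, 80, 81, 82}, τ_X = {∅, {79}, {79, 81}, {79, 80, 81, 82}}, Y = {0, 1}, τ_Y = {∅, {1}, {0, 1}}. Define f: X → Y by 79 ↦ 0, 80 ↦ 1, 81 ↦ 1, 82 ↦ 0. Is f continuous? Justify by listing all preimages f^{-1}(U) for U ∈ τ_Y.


f is NOT continuous.

Compute f^{-1}(U) for each U ∈ τ_Y:
  U = ∅: f^{-1}(U) = ∅ ∈ τ_X ✓.
  U = {1}: f^{-1}(U) = {80, 81} ∉ τ_X ✗.
  U = {0, 1}: f^{-1}(U) = {79, 80, 81, 82} ∈ τ_X ✓.
Found U = {1} with f^{-1}(U) = {80, 81} not in τ_X. Therefore f is NOT continuous.


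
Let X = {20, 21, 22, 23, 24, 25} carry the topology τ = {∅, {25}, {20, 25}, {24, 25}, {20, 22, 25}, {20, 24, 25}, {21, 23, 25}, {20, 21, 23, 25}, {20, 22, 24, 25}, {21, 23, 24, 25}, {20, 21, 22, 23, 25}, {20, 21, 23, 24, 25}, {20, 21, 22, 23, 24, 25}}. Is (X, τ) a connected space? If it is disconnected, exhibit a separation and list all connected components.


(X, τ) is connected.

Find clopen sets (U ∈ τ with X ∖ U ∈ τ):
  U = ∅, X ∖ U = {20, 21, 22, 23, 24, 25} — both open, so U is clopen.
  U = {20, 21, 22, 23, 24, 25}, X ∖ U = ∅ — both open, so U is clopen.
Only trivial clopens (∅ and X) exist, so (X, τ) is connected.
Compute connected components by grouping points that agree on all clopens:
  component: {20, 21, 22, 23, 24, 25}


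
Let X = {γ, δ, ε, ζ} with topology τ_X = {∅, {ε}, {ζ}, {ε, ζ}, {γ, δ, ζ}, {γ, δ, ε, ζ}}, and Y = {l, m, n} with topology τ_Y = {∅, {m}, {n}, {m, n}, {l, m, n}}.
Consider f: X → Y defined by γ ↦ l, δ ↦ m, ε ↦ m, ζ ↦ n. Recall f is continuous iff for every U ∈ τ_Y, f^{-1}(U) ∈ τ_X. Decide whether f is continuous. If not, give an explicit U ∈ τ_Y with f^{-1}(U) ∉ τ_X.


f is NOT continuous.

Compute f^{-1}(U) for each U ∈ τ_Y:
  U = ∅: f^{-1}(U) = ∅ ∈ τ_X ✓.
  U = {m}: f^{-1}(U) = {δ, ε} ∉ τ_X ✗.
  U = {n}: f^{-1}(U) = {ζ} ∈ τ_X ✓.
  U = {m, n}: f^{-1}(U) = {δ, ε, ζ} ∉ τ_X ✗.
  U = {l, m, n}: f^{-1}(U) = {γ, δ, ε, ζ} ∈ τ_X ✓.
Found U = {m} with f^{-1}(U) = {δ, ε} not in τ_X. Therefore f is NOT continuous.


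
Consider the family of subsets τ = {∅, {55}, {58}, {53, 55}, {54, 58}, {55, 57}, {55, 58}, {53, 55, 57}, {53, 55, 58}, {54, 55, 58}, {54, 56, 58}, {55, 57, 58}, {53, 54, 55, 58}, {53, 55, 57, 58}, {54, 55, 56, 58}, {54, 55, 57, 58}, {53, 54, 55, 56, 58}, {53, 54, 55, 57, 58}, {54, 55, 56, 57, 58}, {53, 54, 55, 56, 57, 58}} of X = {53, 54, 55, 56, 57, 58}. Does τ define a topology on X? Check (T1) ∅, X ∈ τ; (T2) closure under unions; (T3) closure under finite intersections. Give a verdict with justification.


τ IS a topology on X.

Axiom (T1): ∅ ∈ τ? Yes; X ∈ τ? Yes.
Axiom (T2/T3): check pairwise unions and intersections of members of τ.
All pairwise intersections and unions checked — each lies in τ. Therefore τ satisfies (T1), (T2), (T3): it IS a topology on X.


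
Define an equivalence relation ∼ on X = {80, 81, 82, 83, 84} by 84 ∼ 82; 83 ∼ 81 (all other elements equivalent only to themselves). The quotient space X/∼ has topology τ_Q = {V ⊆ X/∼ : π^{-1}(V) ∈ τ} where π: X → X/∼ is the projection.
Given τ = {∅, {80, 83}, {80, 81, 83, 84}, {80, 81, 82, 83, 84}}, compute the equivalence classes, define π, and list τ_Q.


X/∼ = {[80], [81=83], [82=84]}; |τ_Q| = 2.

Equivalence classes: [80], [81=83], [82=84].
Quotient map π: X → X/∼ sends 80 ↦ [80], 81 ↦ [81=83], 82 ↦ [82=84], 83 ↦ [81=83], 84 ↦ [82=84].
For each subset V ⊆ X/∼, compute π^{-1}(V) ⊆ X and check whether π^{-1}(V) ∈ τ. V is open in τ_Q iff π^{-1}(V) ∈ τ.
  V = {}: π^{-1}(V) = ∅ ∈ τ ✓.
  V = {[80]}: π^{-1}(V) = {80} ∉ τ ✗.
  V = {[81=83]}: π^{-1}(V) = {81, 83} ∉ τ ✗.
  V = {[80], [81=83]}: π^{-1}(V) = {80, 81, 83} ∉ τ ✗.
  V = {[82=84]}: π^{-1}(V) = {82, 84} ∉ τ ✗.
  V = {[80], [82=84]}: π^{-1}(V) = {80, 82, 84} ∉ τ ✗.
  V = {[81=83], [82=84]}: π^{-1}(V) = {81, 82, 83, 84} ∉ τ ✗.
  V = {[80], [81=83], [82=84]}: π^{-1}(V) = {80, 81, 82, 83, 84} ∈ τ ✓.
Open sets in the quotient: τ_Q = {{}, {[80], [81=83], [82=84]}} (2 elements).


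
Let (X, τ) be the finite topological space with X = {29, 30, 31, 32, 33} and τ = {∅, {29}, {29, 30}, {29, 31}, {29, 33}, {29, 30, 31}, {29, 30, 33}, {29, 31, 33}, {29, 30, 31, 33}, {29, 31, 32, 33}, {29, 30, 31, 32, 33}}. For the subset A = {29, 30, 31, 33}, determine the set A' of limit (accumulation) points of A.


A' = {30, 31, 32, 33}

For each x ∈ X, list the open sets U ∈ τ with x ∈ U, then check whether U ∩ (A ∖ {x}) ≠ ∅ for every such U.
  x = 29: open {29} ∋ x has {29} ∩ (A ∖ {29}) = ∅, so x is NOT a limit point.
  x = 30: opens ∋ x are {29, 30}, {29, 30, 31}, {29, 30, 33}, {29, 30, 31, 33}, {29, 30, 31, 32, 33}; each meets A ∖ {30}, so x IS a limit point.
  x = 31: opens ∋ x are {29, 31}, {29, 30, 31}, {29, 31, 33}, {29, 30, 31, 33}, {29, 31, 32, 33}, {29, 30, 31, 32, 33}; each meets A ∖ {31}, so x IS a limit point.
  x = 32: opens ∋ x are {29, 31, 32, 33}, {29, 30, 31, 32, 33}; each meets A ∖ {32}, so x IS a limit point.
  x = 33: opens ∋ x are {29, 33}, {29, 30, 33}, {29, 31, 33}, {29, 30, 31, 33}, {29, 31, 32, 33}, {29, 30, 31, 32, 33}; each meets A ∖ {33}, so x IS a limit point.
Collecting: A' = {30, 31, 32, 33}.


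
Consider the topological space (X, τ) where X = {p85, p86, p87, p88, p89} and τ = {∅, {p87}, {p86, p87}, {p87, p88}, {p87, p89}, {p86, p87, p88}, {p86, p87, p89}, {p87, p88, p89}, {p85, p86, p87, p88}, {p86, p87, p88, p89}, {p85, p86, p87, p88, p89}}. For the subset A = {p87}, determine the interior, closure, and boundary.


int(A) = {p87}, cl(A) = {p85, p86, p87, p88, p89}, ∂A = {p85, p86, p88, p89}.

Closed sets in (X, τ) are complements of opens:
  closed(X, τ) = {∅, {p85}, {p89}, {p85, p86}, {p85, p88}, {p85, p89}, {p85, p86, p88}, {p85, p86, p89}, {p85, p88, p89}, {p85, p86, p88, p89}, {p85, p86, p87, p88, p89}}.
int(A) = ⋃ {U ∈ τ : U ⊆ A}. Opens contained in A: ∅, {p87}.
Taking the union of these: int(A) = {p87}.
cl(A) = ⋂ {C closed : A ⊆ C}. Closed sets containing A: {p85, p86, p87, p88, p89}.
Intersecting these: cl(A) = {p85, p86, p87, p88, p89}.
∂A = cl(A) ∖ int(A) = {p85, p86, p87, p88, p89} ∖ {p87} = {p85, p86, p88, p89}.


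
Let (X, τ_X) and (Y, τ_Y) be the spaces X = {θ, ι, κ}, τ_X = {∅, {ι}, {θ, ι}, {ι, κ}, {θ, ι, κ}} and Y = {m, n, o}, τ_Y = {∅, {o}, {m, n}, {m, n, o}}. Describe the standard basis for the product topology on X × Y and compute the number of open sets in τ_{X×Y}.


Basis B = {∅ × ∅, {ι} × {o}, {θ, ι} × {o}, {ι} × {m, n}, {ι, κ} × {o}, {θ, ι, κ} × {o}, {ι} × {m, n, o}, {θ, ι} × {m, n}, {ι, κ} × {m, n}, {θ, ι} × {m, n, o}, {θ, ι, κ} × {m, n}, {ι, κ} × {m, n, o}, {θ, ι, κ} × {m, n, o}}; |τ_{X×Y}| = 25.

Enumerate products U × V with U ∈ τ_X, V ∈ τ_Y (deduplicated):
  ∅ × ∅ = {} (∅)
  {ι} × {o} = {(ι,o)}
  {θ, ι} × {o} = {(θ,o), (ι,o)}
  {ι} × {m, n} = {(ι,m), (ι,n)}
  {ι, κ} × {o} = {(ι,o), (κ,o)}
  {θ, ι, κ} × {o} = {(θ,o), (ι,o), (κ,o)}
  {ι} × {m, n, o} = {(ι,m), (ι,n), (ι,o)}
  {θ, ι} × {m, n} = {(θ,m), (θ,n), (ι,m), (ι,n)}
  {ι, κ} × {m, n} = {(ι,m), (ι,n), (κ,m), (κ,n)}
  {θ, ι} × {m, n, o} = {(θ,m), (θ,n), (θ,o), (ι,m), (ι,n), (ι,o)}
  {θ, ι, κ} × {m, n} = {(θ,m), (θ,n), (ι,m), (ι,n), (κ,m), (κ,n)}
  {ι, κ} × {m, n, o} = {(ι,m), (ι,n), (ι,o), (κ,m), (κ,n), (κ,o)}
  {θ, ι, κ} × {m, n, o} = {(θ,m), (θ,n), (θ,o), (ι,m), (ι,n), (ι,o), (κ,m), (κ,n), (κ,o)}
These 13 distinct sets form the basis B.
Close under arbitrary unions to get τ_{X×Y}; counting gives |τ_{X×Y}| = 25.


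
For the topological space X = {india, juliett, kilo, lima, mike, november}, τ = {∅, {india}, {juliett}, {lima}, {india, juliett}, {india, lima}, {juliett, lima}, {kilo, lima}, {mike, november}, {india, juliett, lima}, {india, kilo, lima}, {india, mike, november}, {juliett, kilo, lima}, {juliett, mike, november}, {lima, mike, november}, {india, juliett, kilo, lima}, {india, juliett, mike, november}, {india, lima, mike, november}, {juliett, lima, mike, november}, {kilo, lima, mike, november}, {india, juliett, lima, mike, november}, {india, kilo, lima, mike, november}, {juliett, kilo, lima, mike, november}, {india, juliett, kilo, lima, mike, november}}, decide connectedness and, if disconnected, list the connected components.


(X, τ) is disconnected; components = [{india}, {juliett}, {kilo, lima}, {mike, november}].

Find clopen sets (U ∈ τ with X ∖ U ∈ τ):
  U = ∅, X ∖ U = {india, juliett, kilo, lima, mike, november} — both open, so U is clopen.
  U = {india}, X ∖ U = {juliett, kilo, lima, mike, november} — both open, so U is clopen.
  U = {juliett}, X ∖ U = {india, kilo, lima, mike, november} — both open, so U is clopen.
  U = {india, juliett}, X ∖ U = {kilo, lima, mike, november} — both open, so U is clopen.
  U = {kilo, lima}, X ∖ U = {india, juliett, mike, november} — both open, so U is clopen.
  U = {mike, november}, X ∖ U = {india, juliett, kilo, lima} — both open, so U is clopen.
  U = {india, kilo, lima}, X ∖ U = {juliett, mike, november} — both open, so U is clopen.
  U = {india, mike, november}, X ∖ U = {juliett, kilo, lima} — both open, so U is clopen.
  U = {juliett, kilo, lima}, X ∖ U = {india, mike, november} — both open, so U is clopen.
  U = {juliett, mike, november}, X ∖ U = {india, kilo, lima} — both open, so U is clopen.
  U = {india, juliett, kilo, lima}, X ∖ U = {mike, november} — both open, so U is clopen.
  U = {india, juliett, mike, november}, X ∖ U = {kilo, lima} — both open, so U is clopen.
  U = {kilo, lima, mike, november}, X ∖ U = {india, juliett} — both open, so U is clopen.
  U = {india, kilo, lima, mike, november}, X ∖ U = {juliett} — both open, so U is clopen.
  U = {juliett, kilo, lima, mike, november}, X ∖ U = {india} — both open, so U is clopen.
  U = {india, juliett, kilo, lima, mike, november}, X ∖ U = ∅ — both open, so U is clopen.
Nontrivial clopen(s) exist: e.g. {india, kilo, lima, mike, november}. So (X, τ) is disconnected.
Compute connected components by grouping points that agree on all clopens:
  component: {india}
  component: {juliett}
  component: {kilo, lima}
  component: {mike, november}


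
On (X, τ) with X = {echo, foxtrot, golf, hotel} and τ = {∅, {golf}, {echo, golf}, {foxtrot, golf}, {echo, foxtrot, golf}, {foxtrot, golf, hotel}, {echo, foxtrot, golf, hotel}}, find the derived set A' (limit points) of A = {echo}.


A' = ∅

For each x ∈ X, list the open sets U ∈ τ with x ∈ U, then check whether U ∩ (A ∖ {x}) ≠ ∅ for every such U.
  x = echo: open {echo, golf} ∋ x has {echo, golf} ∩ (A ∖ {echo}) = ∅, so x is NOT a limit point.
  x = foxtrot: open {foxtrot, golf} ∋ x has {foxtrot, golf} ∩ (A ∖ {foxtrot}) = ∅, so x is NOT a limit point.
  x = golf: open {golf} ∋ x has {golf} ∩ (A ∖ {golf}) = ∅, so x is NOT a limit point.
  x = hotel: open {foxtrot, golf, hotel} ∋ x has {foxtrot, golf, hotel} ∩ (A ∖ {hotel}) = ∅, so x is NOT a limit point.
Collecting: A' = ∅.


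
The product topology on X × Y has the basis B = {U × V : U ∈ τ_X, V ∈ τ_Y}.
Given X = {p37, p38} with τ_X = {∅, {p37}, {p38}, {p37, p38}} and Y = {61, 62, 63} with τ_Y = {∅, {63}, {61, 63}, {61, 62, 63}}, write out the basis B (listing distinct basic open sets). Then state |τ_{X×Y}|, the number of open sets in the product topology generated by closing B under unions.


Basis B = {∅ × ∅, {p37} × {63}, {p38} × {63}, {p37} × {61, 63}, {p37, p38} × {63}, {p38} × {61, 63}, {p37} × {61, 62, 63}, {p38} × {61, 62, 63}, {p37, p38} × {61, 63}, {p37, p38} × {61, 62, 63}}; |τ_{X×Y}| = 16.

Enumerate products U × V with U ∈ τ_X, V ∈ τ_Y (deduplicated):
  ∅ × ∅ = {} (∅)
  {p37} × {63} = {(p37,63)}
  {p38} × {63} = {(p38,63)}
  {p37} × {61, 63} = {(p37,61), (p37,63)}
  {p37, p38} × {63} = {(p37,63), (p38,63)}
  {p38} × {61, 63} = {(p38,61), (p38,63)}
  {p37} × {61, 62, 63} = {(p37,61), (p37,62), (p37,63)}
  {p38} × {61, 62, 63} = {(p38,61), (p38,62), (p38,63)}
  {p37, p38} × {61, 63} = {(p37,61), (p37,63), (p38,61), (p38,63)}
  {p37, p38} × {61, 62, 63} = {(p37,61), (p37,62), (p37,63), (p38,61), (p38,62), (p38,63)}
These 10 distinct sets form the basis B.
Close under arbitrary unions to get τ_{X×Y}; counting gives |τ_{X×Y}| = 16.


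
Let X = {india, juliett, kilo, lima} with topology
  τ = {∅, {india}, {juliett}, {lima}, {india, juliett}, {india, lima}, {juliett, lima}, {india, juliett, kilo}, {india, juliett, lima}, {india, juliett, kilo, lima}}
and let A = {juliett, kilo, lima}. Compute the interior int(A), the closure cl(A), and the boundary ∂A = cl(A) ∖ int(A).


int(A) = {juliett, lima}, cl(A) = {juliett, kilo, lima}, ∂A = {kilo}.

Closed sets in (X, τ) are complements of opens:
  closed(X, τ) = {∅, {kilo}, {lima}, {india, kilo}, {juliett, kilo}, {kilo, lima}, {india, juliett, kilo}, {india, kilo, lima}, {juliett, kilo, lima}, {india, juliett, kilo, lima}}.
int(A) = ⋃ {U ∈ τ : U ⊆ A}. Opens contained in A: ∅, {juliett}, {lima}, {juliett, lima}.
Taking the union of these: int(A) = {juliett, lima}.
cl(A) = ⋂ {C closed : A ⊆ C}. Closed sets containing A: {juliett, kilo, lima}, {india, juliett, kilo, lima}.
Intersecting these: cl(A) = {juliett, kilo, lima}.
∂A = cl(A) ∖ int(A) = {juliett, kilo, lima} ∖ {juliett, lima} = {kilo}.


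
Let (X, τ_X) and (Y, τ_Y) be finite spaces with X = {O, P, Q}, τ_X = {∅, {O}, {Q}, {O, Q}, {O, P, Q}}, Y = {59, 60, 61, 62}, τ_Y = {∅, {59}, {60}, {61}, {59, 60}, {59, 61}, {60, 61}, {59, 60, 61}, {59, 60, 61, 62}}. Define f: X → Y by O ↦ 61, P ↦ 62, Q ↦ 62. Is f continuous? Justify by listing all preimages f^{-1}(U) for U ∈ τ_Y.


f IS continuous.

Compute f^{-1}(U) for each U ∈ τ_Y:
  U = ∅: f^{-1}(U) = ∅ ∈ τ_X ✓.
  U = {59}: f^{-1}(U) = ∅ ∈ τ_X ✓.
  U = {60}: f^{-1}(U) = ∅ ∈ τ_X ✓.
  U = {61}: f^{-1}(U) = {O} ∈ τ_X ✓.
  U = {59, 60}: f^{-1}(U) = ∅ ∈ τ_X ✓.
  U = {59, 61}: f^{-1}(U) = {O} ∈ τ_X ✓.
  U = {60, 61}: f^{-1}(U) = {O} ∈ τ_X ✓.
  U = {59, 60, 61}: f^{-1}(U) = {O} ∈ τ_X ✓.
  U = {59, 60, 61, 62}: f^{-1}(U) = {O, P, Q} ∈ τ_X ✓.
Every preimage lies in τ_X, so f IS continuous.


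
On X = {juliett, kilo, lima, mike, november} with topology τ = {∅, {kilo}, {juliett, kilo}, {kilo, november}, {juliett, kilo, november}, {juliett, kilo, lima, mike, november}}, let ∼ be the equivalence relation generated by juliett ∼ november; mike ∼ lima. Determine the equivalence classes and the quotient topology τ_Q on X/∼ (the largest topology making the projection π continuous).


X/∼ = {[juliett=november], [kilo], [lima=mike]}; |τ_Q| = 4.

Equivalence classes: [juliett=november], [kilo], [lima=mike].
Quotient map π: X → X/∼ sends juliett ↦ [juliett=november], kilo ↦ [kilo], lima ↦ [lima=mike], mike ↦ [lima=mike], november ↦ [juliett=november].
For each subset V ⊆ X/∼, compute π^{-1}(V) ⊆ X and check whether π^{-1}(V) ∈ τ. V is open in τ_Q iff π^{-1}(V) ∈ τ.
  V = {}: π^{-1}(V) = ∅ ∈ τ ✓.
  V = {[juliett=november]}: π^{-1}(V) = {juliett, november} ∉ τ ✗.
  V = {[kilo]}: π^{-1}(V) = {kilo} ∈ τ ✓.
  V = {[juliett=november], [kilo]}: π^{-1}(V) = {juliett, kilo, november} ∈ τ ✓.
  V = {[lima=mike]}: π^{-1}(V) = {lima, mike} ∉ τ ✗.
  V = {[juliett=november], [lima=mike]}: π^{-1}(V) = {juliett, lima, mike, november} ∉ τ ✗.
  V = {[kilo], [lima=mike]}: π^{-1}(V) = {kilo, lima, mike} ∉ τ ✗.
  V = {[juliett=november], [kilo], [lima=mike]}: π^{-1}(V) = {juliett, kilo, lima, mike, november} ∈ τ ✓.
Open sets in the quotient: τ_Q = {{}, {[kilo]}, {[juliett=november], [kilo]}, {[juliett=november], [kilo], [lima=mike]}} (4 elements).


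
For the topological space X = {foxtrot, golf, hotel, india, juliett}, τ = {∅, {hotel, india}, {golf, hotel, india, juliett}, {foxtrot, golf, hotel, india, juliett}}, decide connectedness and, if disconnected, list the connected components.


(X, τ) is connected.

Find clopen sets (U ∈ τ with X ∖ U ∈ τ):
  U = ∅, X ∖ U = {foxtrot, golf, hotel, india, juliett} — both open, so U is clopen.
  U = {foxtrot, golf, hotel, india, juliett}, X ∖ U = ∅ — both open, so U is clopen.
Only trivial clopens (∅ and X) exist, so (X, τ) is connected.
Compute connected components by grouping points that agree on all clopens:
  component: {foxtrot, golf, hotel, india, juliett}


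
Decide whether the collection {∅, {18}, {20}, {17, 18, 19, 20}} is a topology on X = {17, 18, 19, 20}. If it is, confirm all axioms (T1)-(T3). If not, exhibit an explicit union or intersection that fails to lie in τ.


τ is NOT a topology on X.

Axiom (T1): ∅ ∈ τ? Yes; X ∈ τ? Yes.
Axiom (T2/T3): check pairwise unions and intersections of members of τ.
Counterexample for (T2): {18} ∪ {20} = {18, 20} ∉ τ. Therefore τ is NOT a topology.


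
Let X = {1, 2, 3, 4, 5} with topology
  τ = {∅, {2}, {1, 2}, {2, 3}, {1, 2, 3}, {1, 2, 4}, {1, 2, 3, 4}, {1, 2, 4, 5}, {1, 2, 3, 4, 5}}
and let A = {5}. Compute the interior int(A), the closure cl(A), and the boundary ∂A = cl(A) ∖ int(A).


int(A) = ∅, cl(A) = {5}, ∂A = {5}.

Closed sets in (X, τ) are complements of opens:
  closed(X, τ) = {∅, {3}, {5}, {3, 5}, {4, 5}, {1, 4, 5}, {3, 4, 5}, {1, 3, 4, 5}, {1, 2, 3, 4, 5}}.
int(A) = ⋃ {U ∈ τ : U ⊆ A}. Opens contained in A: ∅.
Taking the union of these: int(A) = ∅.
cl(A) = ⋂ {C closed : A ⊆ C}. Closed sets containing A: {5}, {3, 5}, {4, 5}, {1, 4, 5}, {3, 4, 5}, {1, 3, 4, 5}, {1, 2, 3, 4, 5}.
Intersecting these: cl(A) = {5}.
∂A = cl(A) ∖ int(A) = {5} ∖ ∅ = {5}.


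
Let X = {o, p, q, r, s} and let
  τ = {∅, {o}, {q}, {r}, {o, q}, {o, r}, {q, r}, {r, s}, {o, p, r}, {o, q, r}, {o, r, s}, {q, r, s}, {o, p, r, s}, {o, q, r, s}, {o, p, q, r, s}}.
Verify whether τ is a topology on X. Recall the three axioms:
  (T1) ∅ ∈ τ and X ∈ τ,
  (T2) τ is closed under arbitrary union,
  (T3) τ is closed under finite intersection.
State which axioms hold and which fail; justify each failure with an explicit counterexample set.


τ is NOT a topology on X.

Axiom (T1): ∅ ∈ τ? Yes; X ∈ τ? Yes.
Axiom (T2/T3): check pairwise unions and intersections of members of τ.
Counterexample for (T2): {q} ∪ {o, p, r} = {o, p, q, r} ∉ τ. Therefore τ is NOT a topology.


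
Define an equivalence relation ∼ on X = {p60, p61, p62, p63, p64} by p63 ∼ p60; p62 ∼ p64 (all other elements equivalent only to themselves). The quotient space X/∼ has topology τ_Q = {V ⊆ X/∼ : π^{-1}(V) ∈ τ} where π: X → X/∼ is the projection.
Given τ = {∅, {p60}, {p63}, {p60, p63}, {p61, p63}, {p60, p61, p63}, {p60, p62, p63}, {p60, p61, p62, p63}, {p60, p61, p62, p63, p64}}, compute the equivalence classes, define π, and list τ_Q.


X/∼ = {[p60=p63], [p61], [p62=p64]}; |τ_Q| = 4.

Equivalence classes: [p60=p63], [p61], [p62=p64].
Quotient map π: X → X/∼ sends p60 ↦ [p60=p63], p61 ↦ [p61], p62 ↦ [p62=p64], p63 ↦ [p60=p63], p64 ↦ [p62=p64].
For each subset V ⊆ X/∼, compute π^{-1}(V) ⊆ X and check whether π^{-1}(V) ∈ τ. V is open in τ_Q iff π^{-1}(V) ∈ τ.
  V = {}: π^{-1}(V) = ∅ ∈ τ ✓.
  V = {[p60=p63]}: π^{-1}(V) = {p60, p63} ∈ τ ✓.
  V = {[p61]}: π^{-1}(V) = {p61} ∉ τ ✗.
  V = {[p60=p63], [p61]}: π^{-1}(V) = {p60, p61, p63} ∈ τ ✓.
  V = {[p62=p64]}: π^{-1}(V) = {p62, p64} ∉ τ ✗.
  V = {[p60=p63], [p62=p64]}: π^{-1}(V) = {p60, p62, p63, p64} ∉ τ ✗.
  V = {[p61], [p62=p64]}: π^{-1}(V) = {p61, p62, p64} ∉ τ ✗.
  V = {[p60=p63], [p61], [p62=p64]}: π^{-1}(V) = {p60, p61, p62, p63, p64} ∈ τ ✓.
Open sets in the quotient: τ_Q = {{}, {[p60=p63]}, {[p60=p63], [p61]}, {[p60=p63], [p61], [p62=p64]}} (4 elements).


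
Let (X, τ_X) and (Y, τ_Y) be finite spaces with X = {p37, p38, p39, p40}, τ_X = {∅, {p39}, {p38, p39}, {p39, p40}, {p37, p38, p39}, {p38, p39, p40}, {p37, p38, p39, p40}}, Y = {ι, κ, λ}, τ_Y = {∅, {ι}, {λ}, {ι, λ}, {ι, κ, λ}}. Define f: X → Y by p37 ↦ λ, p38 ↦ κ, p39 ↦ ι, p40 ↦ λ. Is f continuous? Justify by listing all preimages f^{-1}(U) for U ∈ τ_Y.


f is NOT continuous.

Compute f^{-1}(U) for each U ∈ τ_Y:
  U = ∅: f^{-1}(U) = ∅ ∈ τ_X ✓.
  U = {ι}: f^{-1}(U) = {p39} ∈ τ_X ✓.
  U = {λ}: f^{-1}(U) = {p37, p40} ∉ τ_X ✗.
  U = {ι, λ}: f^{-1}(U) = {p37, p39, p40} ∉ τ_X ✗.
  U = {ι, κ, λ}: f^{-1}(U) = {p37, p38, p39, p40} ∈ τ_X ✓.
Found U = {λ} with f^{-1}(U) = {p37, p40} not in τ_X. Therefore f is NOT continuous.


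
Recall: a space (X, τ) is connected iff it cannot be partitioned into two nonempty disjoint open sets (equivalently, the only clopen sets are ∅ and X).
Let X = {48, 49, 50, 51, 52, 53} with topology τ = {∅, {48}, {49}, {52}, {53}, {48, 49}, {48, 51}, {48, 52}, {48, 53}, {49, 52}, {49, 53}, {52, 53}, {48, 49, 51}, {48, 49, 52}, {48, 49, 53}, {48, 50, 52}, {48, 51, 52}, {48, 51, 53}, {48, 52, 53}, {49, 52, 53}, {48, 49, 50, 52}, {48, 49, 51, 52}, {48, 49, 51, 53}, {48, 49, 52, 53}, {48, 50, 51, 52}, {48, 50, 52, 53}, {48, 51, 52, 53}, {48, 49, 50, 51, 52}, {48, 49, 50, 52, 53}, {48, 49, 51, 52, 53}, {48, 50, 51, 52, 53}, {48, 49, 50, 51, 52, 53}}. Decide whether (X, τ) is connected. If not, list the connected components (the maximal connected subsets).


(X, τ) is disconnected; components = [{49}, {53}, {48, 50, 51, 52}].

Find clopen sets (U ∈ τ with X ∖ U ∈ τ):
  U = ∅, X ∖ U = {48, 49, 50, 51, 52, 53} — both open, so U is clopen.
  U = {49}, X ∖ U = {48, 50, 51, 52, 53} — both open, so U is clopen.
  U = {53}, X ∖ U = {48, 49, 50, 51, 52} — both open, so U is clopen.
  U = {49, 53}, X ∖ U = {48, 50, 51, 52} — both open, so U is clopen.
  U = {48, 50, 51, 52}, X ∖ U = {49, 53} — both open, so U is clopen.
  U = {48, 49, 50, 51, 52}, X ∖ U = {53} — both open, so U is clopen.
  U = {48, 50, 51, 52, 53}, X ∖ U = {49} — both open, so U is clopen.
  U = {48, 49, 50, 51, 52, 53}, X ∖ U = ∅ — both open, so U is clopen.
Nontrivial clopen(s) exist: e.g. {49}. So (X, τ) is disconnected.
Compute connected components by grouping points that agree on all clopens:
  component: {49}
  component: {53}
  component: {48, 50, 51, 52}


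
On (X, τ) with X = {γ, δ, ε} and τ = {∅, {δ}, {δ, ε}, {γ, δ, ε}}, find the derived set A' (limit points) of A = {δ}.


A' = {γ, ε}

For each x ∈ X, list the open sets U ∈ τ with x ∈ U, then check whether U ∩ (A ∖ {x}) ≠ ∅ for every such U.
  x = γ: opens ∋ x are {γ, δ, ε}; each meets A ∖ {γ}, so x IS a limit point.
  x = δ: open {δ} ∋ x has {δ} ∩ (A ∖ {δ}) = ∅, so x is NOT a limit point.
  x = ε: opens ∋ x are {δ, ε}, {γ, δ, ε}; each meets A ∖ {ε}, so x IS a limit point.
Collecting: A' = {γ, ε}.


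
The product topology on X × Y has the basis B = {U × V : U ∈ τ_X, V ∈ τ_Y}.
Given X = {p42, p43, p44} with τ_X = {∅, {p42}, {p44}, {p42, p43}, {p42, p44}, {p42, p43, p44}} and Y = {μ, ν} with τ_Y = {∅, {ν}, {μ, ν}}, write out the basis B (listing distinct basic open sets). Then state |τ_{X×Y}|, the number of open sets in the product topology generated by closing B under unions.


Basis B = {∅ × ∅, {p42} × {ν}, {p44} × {ν}, {p42} × {μ, ν}, {p42, p43} × {ν}, {p42, p44} × {ν}, {p44} × {μ, ν}, {p42, p43, p44} × {ν}, {p42, p43} × {μ, ν}, {p42, p44} × {μ, ν}, {p42, p43, p44} × {μ, ν}}; |τ_{X×Y}| = 18.

Enumerate products U × V with U ∈ τ_X, V ∈ τ_Y (deduplicated):
  ∅ × ∅ = {} (∅)
  {p42} × {ν} = {(p42,ν)}
  {p44} × {ν} = {(p44,ν)}
  {p42} × {μ, ν} = {(p42,μ), (p42,ν)}
  {p42, p43} × {ν} = {(p42,ν), (p43,ν)}
  {p42, p44} × {ν} = {(p42,ν), (p44,ν)}
  {p44} × {μ, ν} = {(p44,μ), (p44,ν)}
  {p42, p43, p44} × {ν} = {(p42,ν), (p43,ν), (p44,ν)}
  {p42, p43} × {μ, ν} = {(p42,μ), (p42,ν), (p43,μ), (p43,ν)}
  {p42, p44} × {μ, ν} = {(p42,μ), (p42,ν), (p44,μ), (p44,ν)}
  {p42, p43, p44} × {μ, ν} = {(p42,μ), (p42,ν), (p43,μ), (p43,ν), (p44,μ), (p44,ν)}
These 11 distinct sets form the basis B.
Close under arbitrary unions to get τ_{X×Y}; counting gives |τ_{X×Y}| = 18.


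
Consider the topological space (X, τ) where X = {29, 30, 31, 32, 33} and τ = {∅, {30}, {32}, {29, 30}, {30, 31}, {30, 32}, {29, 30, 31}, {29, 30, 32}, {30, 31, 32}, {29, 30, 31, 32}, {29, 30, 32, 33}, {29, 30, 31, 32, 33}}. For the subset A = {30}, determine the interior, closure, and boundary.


int(A) = {30}, cl(A) = {29, 30, 31, 33}, ∂A = {29, 31, 33}.

Closed sets in (X, τ) are complements of opens:
  closed(X, τ) = {∅, {31}, {33}, {29, 33}, {31, 33}, {32, 33}, {29, 31, 33}, {29, 32, 33}, {31, 32, 33}, {29, 30, 31, 33}, {29, 31, 32, 33}, {29, 30, 31, 32, 33}}.
int(A) = ⋃ {U ∈ τ : U ⊆ A}. Opens contained in A: ∅, {30}.
Taking the union of these: int(A) = {30}.
cl(A) = ⋂ {C closed : A ⊆ C}. Closed sets containing A: {29, 30, 31, 33}, {29, 30, 31, 32, 33}.
Intersecting these: cl(A) = {29, 30, 31, 33}.
∂A = cl(A) ∖ int(A) = {29, 30, 31, 33} ∖ {30} = {29, 31, 33}.


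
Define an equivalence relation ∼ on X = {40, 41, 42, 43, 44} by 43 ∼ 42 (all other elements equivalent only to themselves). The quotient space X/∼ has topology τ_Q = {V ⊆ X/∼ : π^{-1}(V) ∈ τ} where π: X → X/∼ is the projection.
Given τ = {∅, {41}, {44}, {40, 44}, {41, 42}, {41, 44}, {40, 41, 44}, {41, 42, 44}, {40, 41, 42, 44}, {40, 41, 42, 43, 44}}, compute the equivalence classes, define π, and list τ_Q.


X/∼ = {[40], [41], [42=43], [44]}; |τ_Q| = 7.

Equivalence classes: [40], [41], [42=43], [44].
Quotient map π: X → X/∼ sends 40 ↦ [40], 41 ↦ [41], 42 ↦ [42=43], 43 ↦ [42=43], 44 ↦ [44].
For each subset V ⊆ X/∼, compute π^{-1}(V) ⊆ X and check whether π^{-1}(V) ∈ τ. V is open in τ_Q iff π^{-1}(V) ∈ τ.
  V = {}: π^{-1}(V) = ∅ ∈ τ ✓.
  V = {[40]}: π^{-1}(V) = {40} ∉ τ ✗.
  V = {[41]}: π^{-1}(V) = {41} ∈ τ ✓.
  V = {[40], [41]}: π^{-1}(V) = {40, 41} ∉ τ ✗.
  V = {[42=43]}: π^{-1}(V) = {42, 43} ∉ τ ✗.
  V = {[40], [42=43]}: π^{-1}(V) = {40, 42, 43} ∉ τ ✗.
  V = {[41], [42=43]}: π^{-1}(V) = {41, 42, 43} ∉ τ ✗.
  V = {[40], [41], [42=43]}: π^{-1}(V) = {40, 41, 42, 43} ∉ τ ✗.
  V = {[44]}: π^{-1}(V) = {44} ∈ τ ✓.
  V = {[40], [44]}: π^{-1}(V) = {40, 44} ∈ τ ✓.
  V = {[41], [44]}: π^{-1}(V) = {41, 44} ∈ τ ✓.
  V = {[40], [41], [44]}: π^{-1}(V) = {40, 41, 44} ∈ τ ✓.
  V = {[42=43], [44]}: π^{-1}(V) = {42, 43, 44} ∉ τ ✗.
  V = {[40], [42=43], [44]}: π^{-1}(V) = {40, 42, 43, 44} ∉ τ ✗.
  V = {[41], [42=43], [44]}: π^{-1}(V) = {41, 42, 43, 44} ∉ τ ✗.
  V = {[40], [41], [42=43], [44]}: π^{-1}(V) = {40, 41, 42, 43, 44} ∈ τ ✓.
Open sets in the quotient: τ_Q = {{}, {[41]}, {[44]}, {[40], [44]}, {[41], [44]}, {[40], [41], [44]}, {[40], [41], [42=43], [44]}} (7 elements).


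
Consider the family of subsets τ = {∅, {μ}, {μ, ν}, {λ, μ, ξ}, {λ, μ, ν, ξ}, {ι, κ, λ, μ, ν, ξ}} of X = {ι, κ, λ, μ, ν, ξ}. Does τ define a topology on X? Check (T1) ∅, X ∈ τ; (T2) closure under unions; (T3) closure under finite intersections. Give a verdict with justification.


τ IS a topology on X.

Axiom (T1): ∅ ∈ τ? Yes; X ∈ τ? Yes.
Axiom (T2/T3): check pairwise unions and intersections of members of τ.
All pairwise intersections and unions checked — each lies in τ. Therefore τ satisfies (T1), (T2), (T3): it IS a topology on X.


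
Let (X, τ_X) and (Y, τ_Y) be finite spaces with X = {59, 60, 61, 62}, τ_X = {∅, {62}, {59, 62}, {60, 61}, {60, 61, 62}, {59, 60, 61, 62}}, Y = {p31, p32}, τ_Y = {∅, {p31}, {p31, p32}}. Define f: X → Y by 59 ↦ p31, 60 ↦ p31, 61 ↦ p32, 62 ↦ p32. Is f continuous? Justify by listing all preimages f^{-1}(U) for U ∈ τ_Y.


f is NOT continuous.

Compute f^{-1}(U) for each U ∈ τ_Y:
  U = ∅: f^{-1}(U) = ∅ ∈ τ_X ✓.
  U = {p31}: f^{-1}(U) = {59, 60} ∉ τ_X ✗.
  U = {p31, p32}: f^{-1}(U) = {59, 60, 61, 62} ∈ τ_X ✓.
Found U = {p31} with f^{-1}(U) = {59, 60} not in τ_X. Therefore f is NOT continuous.


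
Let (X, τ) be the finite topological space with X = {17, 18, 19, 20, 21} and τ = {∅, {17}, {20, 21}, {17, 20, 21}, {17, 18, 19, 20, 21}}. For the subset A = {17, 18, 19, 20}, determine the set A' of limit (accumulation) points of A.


A' = {18, 19, 21}

For each x ∈ X, list the open sets U ∈ τ with x ∈ U, then check whether U ∩ (A ∖ {x}) ≠ ∅ for every such U.
  x = 17: open {17} ∋ x has {17} ∩ (A ∖ {17}) = ∅, so x is NOT a limit point.
  x = 18: opens ∋ x are {17, 18, 19, 20, 21}; each meets A ∖ {18}, so x IS a limit point.
  x = 19: opens ∋ x are {17, 18, 19, 20, 21}; each meets A ∖ {19}, so x IS a limit point.
  x = 20: open {20, 21} ∋ x has {20, 21} ∩ (A ∖ {20}) = ∅, so x is NOT a limit point.
  x = 21: opens ∋ x are {20, 21}, {17, 20, 21}, {17, 18, 19, 20, 21}; each meets A ∖ {21}, so x IS a limit point.
Collecting: A' = {18, 19, 21}.


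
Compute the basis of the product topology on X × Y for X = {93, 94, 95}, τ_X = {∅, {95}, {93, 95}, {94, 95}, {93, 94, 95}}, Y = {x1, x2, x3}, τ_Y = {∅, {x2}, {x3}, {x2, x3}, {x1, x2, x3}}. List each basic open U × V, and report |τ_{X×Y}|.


Basis B = {∅ × ∅, {95} × {x2}, {95} × {x3}, {93, 95} × {x2}, {93, 95} × {x3}, {94, 95} × {x2}, {94, 95} × {x3}, {95} × {x2, x3}, {93, 94, 95} × {x2}, {93, 94, 95} × {x3}, {95} × {x1, x2, x3}, {93, 95} × {x2, x3}, {94, 95} × {x2, x3}, {93, 95} × {x1, x2, x3}, {93, 94, 95} × {x2, x3}, {94, 95} × {x1, x2, x3}, {93, 94, 95} × {x1, x2, x3}}; |τ_{X×Y}| = 50.

Enumerate products U × V with U ∈ τ_X, V ∈ τ_Y (deduplicated):
  ∅ × ∅ = {} (∅)
  {95} × {x2} = {(95,x2)}
  {95} × {x3} = {(95,x3)}
  {93, 95} × {x2} = {(93,x2), (95,x2)}
  {93, 95} × {x3} = {(93,x3), (95,x3)}
  {94, 95} × {x2} = {(94,x2), (95,x2)}
  {94, 95} × {x3} = {(94,x3), (95,x3)}
  {95} × {x2, x3} = {(95,x2), (95,x3)}
  {93, 94, 95} × {x2} = {(93,x2), (94,x2), (95,x2)}
  {93, 94, 95} × {x3} = {(93,x3), (94,x3), (95,x3)}
  {95} × {x1, x2, x3} = {(95,x1), (95,x2), (95,x3)}
  {93, 95} × {x2, x3} = {(93,x2), (93,x3), (95,x2), (95,x3)}
  {94, 95} × {x2, x3} = {(94,x2), (94,x3), (95,x2), (95,x3)}
  {93, 95} × {x1, x2, x3} = {(93,x1), (93,x2), (93,x3), (95,x1), (95,x2), (95,x3)}
  {93, 94, 95} × {x2, x3} = {(93,x2), (93,x3), (94,x2), (94,x3), (95,x2), (95,x3)}
  {94, 95} × {x1, x2, x3} = {(94,x1), (94,x2), (94,x3), (95,x1), (95,x2), (95,x3)}
  {93, 94, 95} × {x1, x2, x3} = {(93,x1), (93,x2), (93,x3), (94,x1), (94,x2), (94,x3), (95,x1), (95,x2), (95,x3)}
These 17 distinct sets form the basis B.
Close under arbitrary unions to get τ_{X×Y}; counting gives |τ_{X×Y}| = 50.


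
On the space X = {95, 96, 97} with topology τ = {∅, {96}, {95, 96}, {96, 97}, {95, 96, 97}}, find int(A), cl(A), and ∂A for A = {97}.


int(A) = ∅, cl(A) = {97}, ∂A = {97}.

Closed sets in (X, τ) are complements of opens:
  closed(X, τ) = {∅, {95}, {97}, {95, 97}, {95, 96, 97}}.
int(A) = ⋃ {U ∈ τ : U ⊆ A}. Opens contained in A: ∅.
Taking the union of these: int(A) = ∅.
cl(A) = ⋂ {C closed : A ⊆ C}. Closed sets containing A: {97}, {95, 97}, {95, 96, 97}.
Intersecting these: cl(A) = {97}.
∂A = cl(A) ∖ int(A) = {97} ∖ ∅ = {97}.


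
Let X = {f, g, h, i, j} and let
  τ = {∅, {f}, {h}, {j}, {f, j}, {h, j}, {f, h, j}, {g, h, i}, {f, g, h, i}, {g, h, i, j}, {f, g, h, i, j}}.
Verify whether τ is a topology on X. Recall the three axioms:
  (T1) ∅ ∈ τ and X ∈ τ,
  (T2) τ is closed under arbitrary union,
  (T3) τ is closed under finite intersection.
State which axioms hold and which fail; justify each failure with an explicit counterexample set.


τ is NOT a topology on X.

Axiom (T1): ∅ ∈ τ? Yes; X ∈ τ? Yes.
Axiom (T2/T3): check pairwise unions and intersections of members of τ.
Counterexample for (T2): {f} ∪ {h} = {f, h} ∉ τ. Therefore τ is NOT a topology.


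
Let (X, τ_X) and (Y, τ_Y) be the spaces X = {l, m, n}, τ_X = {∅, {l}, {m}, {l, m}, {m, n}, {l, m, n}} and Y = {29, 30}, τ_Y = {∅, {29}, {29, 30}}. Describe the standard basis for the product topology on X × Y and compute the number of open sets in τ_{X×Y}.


Basis B = {∅ × ∅, {l} × {29}, {m} × {29}, {l} × {29, 30}, {l, m} × {29}, {m} × {29, 30}, {m, n} × {29}, {l, m, n} × {29}, {l, m} × {29, 30}, {m, n} × {29, 30}, {l, m, n} × {29, 30}}; |τ_{X×Y}| = 18.

Enumerate products U × V with U ∈ τ_X, V ∈ τ_Y (deduplicated):
  ∅ × ∅ = {} (∅)
  {l} × {29} = {(l,29)}
  {m} × {29} = {(m,29)}
  {l} × {29, 30} = {(l,29), (l,30)}
  {l, m} × {29} = {(l,29), (m,29)}
  {m} × {29, 30} = {(m,29), (m,30)}
  {m, n} × {29} = {(m,29), (n,29)}
  {l, m, n} × {29} = {(l,29), (m,29), (n,29)}
  {l, m} × {29, 30} = {(l,29), (l,30), (m,29), (m,30)}
  {m, n} × {29, 30} = {(m,29), (m,30), (n,29), (n,30)}
  {l, m, n} × {29, 30} = {(l,29), (l,30), (m,29), (m,30), (n,29), (n,30)}
These 11 distinct sets form the basis B.
Close under arbitrary unions to get τ_{X×Y}; counting gives |τ_{X×Y}| = 18.


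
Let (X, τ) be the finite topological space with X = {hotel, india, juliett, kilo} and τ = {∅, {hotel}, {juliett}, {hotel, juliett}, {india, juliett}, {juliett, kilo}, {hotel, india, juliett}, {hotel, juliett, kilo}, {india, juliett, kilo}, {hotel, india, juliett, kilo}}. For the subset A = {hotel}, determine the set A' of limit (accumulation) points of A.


A' = ∅

For each x ∈ X, list the open sets U ∈ τ with x ∈ U, then check whether U ∩ (A ∖ {x}) ≠ ∅ for every such U.
  x = hotel: open {hotel} ∋ x has {hotel} ∩ (A ∖ {hotel}) = ∅, so x is NOT a limit point.
  x = india: open {india, juliett} ∋ x has {india, juliett} ∩ (A ∖ {india}) = ∅, so x is NOT a limit point.
  x = juliett: open {juliett} ∋ x has {juliett} ∩ (A ∖ {juliett}) = ∅, so x is NOT a limit point.
  x = kilo: open {juliett, kilo} ∋ x has {juliett, kilo} ∩ (A ∖ {kilo}) = ∅, so x is NOT a limit point.
Collecting: A' = ∅.


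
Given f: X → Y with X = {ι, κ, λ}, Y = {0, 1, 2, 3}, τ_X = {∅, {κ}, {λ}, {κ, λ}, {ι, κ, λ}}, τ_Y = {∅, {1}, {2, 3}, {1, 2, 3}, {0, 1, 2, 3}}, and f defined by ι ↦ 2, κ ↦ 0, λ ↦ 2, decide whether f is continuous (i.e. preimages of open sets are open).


f is NOT continuous.

Compute f^{-1}(U) for each U ∈ τ_Y:
  U = ∅: f^{-1}(U) = ∅ ∈ τ_X ✓.
  U = {1}: f^{-1}(U) = ∅ ∈ τ_X ✓.
  U = {2, 3}: f^{-1}(U) = {ι, λ} ∉ τ_X ✗.
  U = {1, 2, 3}: f^{-1}(U) = {ι, λ} ∉ τ_X ✗.
  U = {0, 1, 2, 3}: f^{-1}(U) = {ι, κ, λ} ∈ τ_X ✓.
Found U = {2, 3} with f^{-1}(U) = {ι, λ} not in τ_X. Therefore f is NOT continuous.


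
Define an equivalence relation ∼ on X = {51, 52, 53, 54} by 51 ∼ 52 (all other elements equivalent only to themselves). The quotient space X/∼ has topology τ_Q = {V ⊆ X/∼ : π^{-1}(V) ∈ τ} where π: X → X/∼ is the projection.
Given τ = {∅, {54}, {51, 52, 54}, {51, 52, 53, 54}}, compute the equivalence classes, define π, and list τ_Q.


X/∼ = {[51=52], [53], [54]}; |τ_Q| = 4.

Equivalence classes: [51=52], [53], [54].
Quotient map π: X → X/∼ sends 51 ↦ [51=52], 52 ↦ [51=52], 53 ↦ [53], 54 ↦ [54].
For each subset V ⊆ X/∼, compute π^{-1}(V) ⊆ X and check whether π^{-1}(V) ∈ τ. V is open in τ_Q iff π^{-1}(V) ∈ τ.
  V = {}: π^{-1}(V) = ∅ ∈ τ ✓.
  V = {[51=52]}: π^{-1}(V) = {51, 52} ∉ τ ✗.
  V = {[53]}: π^{-1}(V) = {53} ∉ τ ✗.
  V = {[51=52], [53]}: π^{-1}(V) = {51, 52, 53} ∉ τ ✗.
  V = {[54]}: π^{-1}(V) = {54} ∈ τ ✓.
  V = {[51=52], [54]}: π^{-1}(V) = {51, 52, 54} ∈ τ ✓.
  V = {[53], [54]}: π^{-1}(V) = {53, 54} ∉ τ ✗.
  V = {[51=52], [53], [54]}: π^{-1}(V) = {51, 52, 53, 54} ∈ τ ✓.
Open sets in the quotient: τ_Q = {{}, {[54]}, {[51=52], [54]}, {[51=52], [53], [54]}} (4 elements).


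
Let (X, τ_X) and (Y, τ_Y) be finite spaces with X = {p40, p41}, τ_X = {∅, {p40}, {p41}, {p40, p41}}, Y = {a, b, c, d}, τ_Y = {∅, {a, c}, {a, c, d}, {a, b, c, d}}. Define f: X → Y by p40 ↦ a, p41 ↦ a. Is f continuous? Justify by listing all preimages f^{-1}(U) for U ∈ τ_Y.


f IS continuous.

Compute f^{-1}(U) for each U ∈ τ_Y:
  U = ∅: f^{-1}(U) = ∅ ∈ τ_X ✓.
  U = {a, c}: f^{-1}(U) = {p40, p41} ∈ τ_X ✓.
  U = {a, c, d}: f^{-1}(U) = {p40, p41} ∈ τ_X ✓.
  U = {a, b, c, d}: f^{-1}(U) = {p40, p41} ∈ τ_X ✓.
Every preimage lies in τ_X, so f IS continuous.


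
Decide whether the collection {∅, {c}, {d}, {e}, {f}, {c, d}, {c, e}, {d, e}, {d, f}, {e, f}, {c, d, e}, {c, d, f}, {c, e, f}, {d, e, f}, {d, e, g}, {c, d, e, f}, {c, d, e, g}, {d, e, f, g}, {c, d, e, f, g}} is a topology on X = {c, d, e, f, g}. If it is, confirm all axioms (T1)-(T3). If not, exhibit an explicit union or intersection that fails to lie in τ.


τ is NOT a topology on X.

Axiom (T1): ∅ ∈ τ? Yes; X ∈ τ? Yes.
Axiom (T2/T3): check pairwise unions and intersections of members of τ.
Counterexample for (T2): {c} ∪ {f} = {c, f} ∉ τ. Therefore τ is NOT a topology.


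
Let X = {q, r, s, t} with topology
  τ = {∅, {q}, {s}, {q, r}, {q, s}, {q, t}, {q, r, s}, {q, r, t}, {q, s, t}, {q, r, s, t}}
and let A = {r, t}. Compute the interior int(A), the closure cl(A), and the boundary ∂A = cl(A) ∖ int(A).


int(A) = ∅, cl(A) = {r, t}, ∂A = {r, t}.

Closed sets in (X, τ) are complements of opens:
  closed(X, τ) = {∅, {r}, {s}, {t}, {r, s}, {r, t}, {s, t}, {q, r, t}, {r, s, t}, {q, r, s, t}}.
int(A) = ⋃ {U ∈ τ : U ⊆ A}. Opens contained in A: ∅.
Taking the union of these: int(A) = ∅.
cl(A) = ⋂ {C closed : A ⊆ C}. Closed sets containing A: {r, t}, {q, r, t}, {r, s, t}, {q, r, s, t}.
Intersecting these: cl(A) = {r, t}.
∂A = cl(A) ∖ int(A) = {r, t} ∖ ∅ = {r, t}.
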